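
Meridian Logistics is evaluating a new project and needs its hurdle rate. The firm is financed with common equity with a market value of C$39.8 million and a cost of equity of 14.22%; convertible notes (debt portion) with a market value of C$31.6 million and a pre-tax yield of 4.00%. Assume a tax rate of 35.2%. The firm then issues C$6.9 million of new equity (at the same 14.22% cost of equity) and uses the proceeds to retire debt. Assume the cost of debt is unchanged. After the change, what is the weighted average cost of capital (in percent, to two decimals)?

After the change:
Total capital V = 46.7 + 24.7 = 71.4.
Equity: weight = 46.7/71.4 = 0.6541; cost = 14.22%.
Convertible notes (debt portion): weight = 24.7/71.4 = 0.3459; after-tax cost = 4% × (1 − 35.2%) = 2.5920%.
WACC = 0.6541 × 14.2200% + 0.3459 × 2.5920% = 10.1974%.

10.20%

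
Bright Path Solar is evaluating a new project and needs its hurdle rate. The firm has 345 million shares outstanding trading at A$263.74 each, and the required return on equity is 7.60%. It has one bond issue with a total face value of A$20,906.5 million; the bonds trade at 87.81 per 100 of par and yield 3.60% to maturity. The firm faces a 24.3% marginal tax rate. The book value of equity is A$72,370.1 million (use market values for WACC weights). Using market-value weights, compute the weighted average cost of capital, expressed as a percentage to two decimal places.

6.78%

Market value of equity E = 263.74 × 345m = 90990.3m. Market value of debt D = 20906.5m × 87.81/100 = 18357.99765m.
Total capital V = 90990.3 + 18357.99765 = 109348.29765.
Equity: weight = 90990.3/109348.29765 = 0.8321; cost = 7.6%.
Bonds outstanding: weight = 18357.99765/109348.29765 = 0.1679; after-tax cost = 3.6% × (1 − 24.3%) = 2.7252%.
WACC = 0.8321 × 7.6000% + 0.1679 × 2.7252% = 6.7816%.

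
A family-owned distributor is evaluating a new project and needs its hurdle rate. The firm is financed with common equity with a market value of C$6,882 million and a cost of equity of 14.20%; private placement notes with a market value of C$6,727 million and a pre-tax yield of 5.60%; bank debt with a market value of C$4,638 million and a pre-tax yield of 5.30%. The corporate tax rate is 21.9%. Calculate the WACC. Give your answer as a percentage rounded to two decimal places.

8.02%

Total capital V = 6882 + 6727 + 4638 = 18247.
Equity: weight = 6882/18247 = 0.3772; cost = 14.2%.
Private placement notes: weight = 6727/18247 = 0.3687; after-tax cost = 5.6% × (1 − 21.9%) = 4.3736%.
Bank debt: weight = 4638/18247 = 0.2542; after-tax cost = 5.3% × (1 − 21.9%) = 4.1393%.
WACC = 0.3772 × 14.2000% + 0.3687 × 4.3736% + 0.2542 × 4.1393% = 8.0202%.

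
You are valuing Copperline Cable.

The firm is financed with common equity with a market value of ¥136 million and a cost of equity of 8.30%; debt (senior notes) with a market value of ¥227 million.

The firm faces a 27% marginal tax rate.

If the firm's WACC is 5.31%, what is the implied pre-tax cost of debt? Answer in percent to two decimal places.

4.82%

Total capital V = 136 + 227 = 363.
Equity weight = 136/363 = 0.3747.
Senior notes weight = 227/363 = 0.6253.
Equity contribution = 0.3747 × 8.3% = 3.1096%.
Remaining for debt = 5.31% − 3.1096% = 2.2004%.
Rd × (1 − 27%) × 0.6253 = 2.2004%  ⇒  Rd = 4.8200%.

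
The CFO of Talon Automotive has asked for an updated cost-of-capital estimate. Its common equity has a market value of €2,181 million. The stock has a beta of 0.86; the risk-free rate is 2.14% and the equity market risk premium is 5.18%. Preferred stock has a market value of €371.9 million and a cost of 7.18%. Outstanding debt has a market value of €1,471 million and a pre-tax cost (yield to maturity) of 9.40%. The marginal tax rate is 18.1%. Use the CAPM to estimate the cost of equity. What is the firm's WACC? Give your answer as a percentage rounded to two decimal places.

Cost of equity via CAPM: Re = 2.14% + 0.86 × 5.18% = 6.5948%.
Total capital V = 2181 + 371.9 + 1471 = 4023.9.
Equity: weight = 2181/4023.9 = 0.5420; cost = 6.5948%.
Preferred: weight = 371.9/4023.9 = 0.0924; cost = 7.18%.
Debt: weight = 1471/4023.9 = 0.3656; after-tax cost = 9.4% × (1 − 18.1%) = 7.6986%.
WACC = 0.5420 × 6.5948% + 0.0924 × 7.1800% + 0.3656 × 7.6986% = 7.0524%.

7.05%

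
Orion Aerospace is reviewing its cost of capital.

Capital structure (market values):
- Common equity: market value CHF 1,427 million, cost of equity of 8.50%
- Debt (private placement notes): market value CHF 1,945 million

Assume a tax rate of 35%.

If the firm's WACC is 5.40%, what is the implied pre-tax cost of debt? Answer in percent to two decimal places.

Total capital V = 1427 + 1945 = 3372.
Equity weight = 1427/3372 = 0.4232.
Private placement notes weight = 1945/3372 = 0.5768.
Equity contribution = 0.4232 × 8.5% = 3.5971%.
Remaining for debt = 5.4% − 3.5971% = 1.8029%.
Rd × (1 − 35%) × 0.5768 = 1.8029%  ⇒  Rd = 4.8086%.

4.81%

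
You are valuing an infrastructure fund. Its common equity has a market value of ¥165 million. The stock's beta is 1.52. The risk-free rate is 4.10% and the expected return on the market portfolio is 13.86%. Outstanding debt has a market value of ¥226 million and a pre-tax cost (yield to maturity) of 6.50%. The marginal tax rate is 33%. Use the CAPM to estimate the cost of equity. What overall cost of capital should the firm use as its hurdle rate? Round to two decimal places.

Market risk premium = 13.86% − 4.1% = 9.76%.
Cost of equity via CAPM: Re = 4.1% + 1.52 × 9.76% = 18.9352%.
Total capital V = 165 + 226 = 391.
Equity: weight = 165/391 = 0.4220; cost = 18.9352%.
Debt: weight = 226/391 = 0.5780; after-tax cost = 6.5% × (1 − 33%) = 4.3550%.
WACC = 0.4220 × 18.9352% + 0.5780 × 4.3550% = 10.5078%.

10.51%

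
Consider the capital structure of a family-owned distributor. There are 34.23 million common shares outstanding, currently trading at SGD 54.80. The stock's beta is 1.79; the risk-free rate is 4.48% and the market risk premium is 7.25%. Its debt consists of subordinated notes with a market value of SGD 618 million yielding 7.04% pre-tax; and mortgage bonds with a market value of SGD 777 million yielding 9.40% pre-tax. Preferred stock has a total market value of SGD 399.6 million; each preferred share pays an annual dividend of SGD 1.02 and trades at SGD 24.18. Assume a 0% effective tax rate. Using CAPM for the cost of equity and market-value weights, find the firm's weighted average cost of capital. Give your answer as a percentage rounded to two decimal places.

Cost of equity via CAPM: Re = 4.48% + 1.79 × 7.25% = 17.4575%.
Cost of preferred: Rp = 1.02 / 24.18 = 4.2184%.
Market value of equity E = 54.8 × 34.23m = 1875.804m.
Total capital V = 1875.804 + 399.6 + 618 + 777 = 3670.404.
Equity: weight = 1875.804/3670.404 = 0.5111; cost = 17.4575%.
Preferred: weight = 399.6/3670.404 = 0.1089; cost = 4.2184%.
Subordinated notes: weight = 618/3670.404 = 0.1684; after-tax cost = 7.04% × (1 − 0%) = 7.0400%.
Mortgage bonds: weight = 777/3670.404 = 0.2117; after-tax cost = 9.4% × (1 − 0%) = 9.4000%.
WACC = 0.5111 × 17.4575% + 0.1089 × 4.2184% + 0.1684 × 7.0400% + 0.2117 × 9.4000% = 12.5564%.

12.56%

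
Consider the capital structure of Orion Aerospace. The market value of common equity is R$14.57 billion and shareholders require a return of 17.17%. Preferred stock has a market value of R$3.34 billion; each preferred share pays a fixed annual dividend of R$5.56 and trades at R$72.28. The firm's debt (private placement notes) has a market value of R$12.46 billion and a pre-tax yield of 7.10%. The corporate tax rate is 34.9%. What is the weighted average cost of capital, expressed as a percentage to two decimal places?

10.98%

Cost of preferred: Rp = 5.56 / 72.28 = 7.6923%.
Total capital V = 14.57 + 3.34 + 12.46 = 30.37.
Equity: weight = 14.57/30.37 = 0.4797; cost = 17.17%.
Preferred: weight = 3.34/30.37 = 0.1100; cost = 7.6923%.
Private placement notes: weight = 12.46/30.37 = 0.4103; after-tax cost = 7.1% × (1 − 34.9%) = 4.6221%.
WACC = 0.4797 × 17.1700% + 0.1100 × 7.6923% + 0.4103 × 4.6221% = 10.9796%.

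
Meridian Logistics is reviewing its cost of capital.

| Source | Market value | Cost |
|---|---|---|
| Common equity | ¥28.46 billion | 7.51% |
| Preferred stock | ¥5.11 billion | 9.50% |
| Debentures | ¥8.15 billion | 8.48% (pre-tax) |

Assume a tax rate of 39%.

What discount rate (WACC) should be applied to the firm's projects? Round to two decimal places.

Total capital V = 28.46 + 5.11 + 8.15 = 41.72.
Equity: weight = 28.46/41.72 = 0.6822; cost = 7.51%.
Preferred: weight = 5.11/41.72 = 0.1225; cost = 9.5%.
Debentures: weight = 8.15/41.72 = 0.1953; after-tax cost = 8.48% × (1 − 39%) = 5.1728%.
WACC = 0.6822 × 7.5100% + 0.1225 × 9.5000% + 0.1953 × 5.1728% = 7.2972%.

7.30%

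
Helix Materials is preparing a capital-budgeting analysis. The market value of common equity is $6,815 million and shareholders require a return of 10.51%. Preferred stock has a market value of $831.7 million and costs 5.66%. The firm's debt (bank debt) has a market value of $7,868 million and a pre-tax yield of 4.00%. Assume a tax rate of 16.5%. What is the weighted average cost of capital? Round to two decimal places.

Total capital V = 6815 + 831.7 + 7868 = 15514.7.
Equity: weight = 6815/15514.7 = 0.4393; cost = 10.51%.
Preferred: weight = 831.7/15514.7 = 0.0536; cost = 5.66%.
Bank debt: weight = 7868/15514.7 = 0.5071; after-tax cost = 4% × (1 − 16.5%) = 3.3400%.
WACC = 0.4393 × 10.5100% + 0.0536 × 5.6600% + 0.5071 × 3.3400% = 6.6139%.

6.61%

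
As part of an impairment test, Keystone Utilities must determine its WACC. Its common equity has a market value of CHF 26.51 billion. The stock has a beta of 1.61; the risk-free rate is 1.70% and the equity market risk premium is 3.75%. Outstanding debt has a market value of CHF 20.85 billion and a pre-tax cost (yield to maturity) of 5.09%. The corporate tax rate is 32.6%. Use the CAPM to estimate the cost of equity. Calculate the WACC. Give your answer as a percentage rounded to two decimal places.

Cost of equity via CAPM: Re = 1.7% + 1.61 × 3.75% = 7.7375%.
Total capital V = 26.51 + 20.85 = 47.36.
Equity: weight = 26.51/47.36 = 0.5598; cost = 7.7375%.
Debt: weight = 20.85/47.36 = 0.4402; after-tax cost = 5.09% × (1 − 32.6%) = 3.4307%.
WACC = 0.5598 × 7.7375% + 0.4402 × 3.4307% = 5.8414%.

5.84%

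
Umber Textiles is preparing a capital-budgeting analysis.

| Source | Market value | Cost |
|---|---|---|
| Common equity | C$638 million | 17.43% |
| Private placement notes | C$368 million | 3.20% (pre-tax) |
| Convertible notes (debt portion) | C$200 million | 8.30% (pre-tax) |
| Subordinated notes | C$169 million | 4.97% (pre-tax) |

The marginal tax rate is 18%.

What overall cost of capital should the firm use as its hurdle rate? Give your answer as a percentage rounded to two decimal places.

Total capital V = 638 + 368 + 200 + 169 = 1375.
Equity: weight = 638/1375 = 0.4640; cost = 17.43%.
Private placement notes: weight = 368/1375 = 0.2676; after-tax cost = 3.2% × (1 − 18%) = 2.6240%.
Convertible notes (debt portion): weight = 200/1375 = 0.1455; after-tax cost = 8.3% × (1 − 18%) = 6.8060%.
Subordinated notes: weight = 169/1375 = 0.1229; after-tax cost = 4.97% × (1 − 18%) = 4.0754%.
WACC = 0.4640 × 17.4300% + 0.2676 × 2.6240% + 0.1455 × 6.8060% + 0.1229 × 4.0754% = 10.2807%.

10.28%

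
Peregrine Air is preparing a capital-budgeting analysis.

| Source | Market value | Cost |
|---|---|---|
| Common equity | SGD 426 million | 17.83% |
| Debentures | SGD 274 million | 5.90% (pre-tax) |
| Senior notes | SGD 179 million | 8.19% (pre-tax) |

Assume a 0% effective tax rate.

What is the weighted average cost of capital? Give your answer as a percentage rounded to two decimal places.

12.15%

Total capital V = 426 + 274 + 179 = 879.
Equity: weight = 426/879 = 0.4846; cost = 17.83%.
Debentures: weight = 274/879 = 0.3117; after-tax cost = 5.9% × (1 − 0%) = 5.9000%.
Senior notes: weight = 179/879 = 0.2036; after-tax cost = 8.19% × (1 − 0%) = 8.1900%.
WACC = 0.4846 × 17.8300% + 0.3117 × 5.9000% + 0.2036 × 8.1900% = 12.1481%.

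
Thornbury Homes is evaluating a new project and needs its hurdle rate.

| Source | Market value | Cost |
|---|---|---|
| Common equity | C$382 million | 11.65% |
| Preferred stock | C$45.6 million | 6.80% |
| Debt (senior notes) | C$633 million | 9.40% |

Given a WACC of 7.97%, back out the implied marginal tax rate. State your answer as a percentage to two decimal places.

Total capital V = 382 + 45.6 + 633 = 1060.6.
Equity weight = 382/1060.6 = 0.3602.
Preferred weight = 45.6/1060.6 = 0.0430.
Senior notes weight = 633/1060.6 = 0.5968.
Equity contribution = 0.3602 × 11.65% = 4.1960%.
Preferred contribution = 0.0430 × 6.8% = 0.2924%.
Debt contribution must be 7.97% − 4.4884% = 3.4816%.
0.5968 × 9.4% × (1 − T) = 3.4816%  ⇒  (1 − T) = 0.6206.
T = 37.9415%.

37.94%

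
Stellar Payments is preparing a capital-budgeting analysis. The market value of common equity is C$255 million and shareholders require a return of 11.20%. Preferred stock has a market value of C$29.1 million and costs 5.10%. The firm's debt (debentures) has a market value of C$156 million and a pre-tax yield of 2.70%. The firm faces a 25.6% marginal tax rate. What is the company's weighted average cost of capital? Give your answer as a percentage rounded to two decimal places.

7.54%

Total capital V = 255 + 29.1 + 156 = 440.1.
Equity: weight = 255/440.1 = 0.5794; cost = 11.2%.
Preferred: weight = 29.1/440.1 = 0.0661; cost = 5.1%.
Debentures: weight = 156/440.1 = 0.3545; after-tax cost = 2.7% × (1 − 25.6%) = 2.0088%.
WACC = 0.5794 × 11.2000% + 0.0661 × 5.1000% + 0.3545 × 2.0088% = 7.5387%.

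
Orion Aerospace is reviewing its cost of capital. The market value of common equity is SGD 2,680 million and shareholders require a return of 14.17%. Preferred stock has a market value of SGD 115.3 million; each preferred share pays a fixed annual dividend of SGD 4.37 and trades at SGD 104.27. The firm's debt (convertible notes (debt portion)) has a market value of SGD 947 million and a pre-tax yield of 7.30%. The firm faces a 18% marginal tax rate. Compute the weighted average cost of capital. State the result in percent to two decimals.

Cost of preferred: Rp = 4.37 / 104.27 = 4.1910%.
Total capital V = 2680 + 115.3 + 947 = 3742.3.
Equity: weight = 2680/3742.3 = 0.7161; cost = 14.17%.
Preferred: weight = 115.3/3742.3 = 0.0308; cost = 4.191%.
Convertible notes (debt portion): weight = 947/3742.3 = 0.2531; after-tax cost = 7.3% × (1 − 18%) = 5.9860%.
WACC = 0.7161 × 14.1700% + 0.0308 × 4.1910% + 0.2531 × 5.9860% = 11.7916%.

11.79%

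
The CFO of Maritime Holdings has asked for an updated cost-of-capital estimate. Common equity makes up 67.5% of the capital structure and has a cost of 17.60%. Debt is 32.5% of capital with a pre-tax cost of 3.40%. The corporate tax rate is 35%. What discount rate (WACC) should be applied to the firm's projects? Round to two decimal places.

After-tax cost of debt = 3.4% × (1 − 35%) = 2.2100%.
WACC = 0.675 × 17.6000% + 0.325 × 2.2100% = 12.5983%.

12.60%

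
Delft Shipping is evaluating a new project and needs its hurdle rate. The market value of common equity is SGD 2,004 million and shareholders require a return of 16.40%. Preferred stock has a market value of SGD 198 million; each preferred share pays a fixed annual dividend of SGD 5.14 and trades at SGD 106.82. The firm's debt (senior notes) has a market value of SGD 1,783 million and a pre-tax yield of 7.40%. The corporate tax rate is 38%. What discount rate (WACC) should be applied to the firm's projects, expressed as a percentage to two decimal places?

10.54%

Cost of preferred: Rp = 5.14 / 106.82 = 4.8118%.
Total capital V = 2004 + 198 + 1783 = 3985.
Equity: weight = 2004/3985 = 0.5029; cost = 16.4%.
Preferred: weight = 198/3985 = 0.0497; cost = 4.8118%.
Senior notes: weight = 1783/3985 = 0.4474; after-tax cost = 7.4% × (1 − 38%) = 4.5880%.
WACC = 0.5029 × 16.4000% + 0.0497 × 4.8118% + 0.4474 × 4.5880% = 10.5392%.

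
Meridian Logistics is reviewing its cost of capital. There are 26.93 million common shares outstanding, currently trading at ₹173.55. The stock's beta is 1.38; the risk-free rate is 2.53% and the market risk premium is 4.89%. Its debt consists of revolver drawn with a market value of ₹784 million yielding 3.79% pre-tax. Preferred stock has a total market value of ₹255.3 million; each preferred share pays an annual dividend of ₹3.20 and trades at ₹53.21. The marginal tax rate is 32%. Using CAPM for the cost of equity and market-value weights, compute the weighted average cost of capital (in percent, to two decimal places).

8.21%

Cost of equity via CAPM: Re = 2.53% + 1.38 × 4.89% = 9.2782%.
Cost of preferred: Rp = 3.2 / 53.21 = 6.0139%.
Market value of equity E = 173.55 × 26.93m = 4673.7015m.
Total capital V = 4673.7015 + 255.3 + 784 = 5713.0015.
Equity: weight = 4673.7015/5713.0015 = 0.8181; cost = 9.2782%.
Preferred: weight = 255.3/5713.0015 = 0.0447; cost = 6.0139%.
Revolver drawn: weight = 784/5713.0015 = 0.1372; after-tax cost = 3.79% × (1 − 32%) = 2.5772%.
WACC = 0.8181 × 9.2782% + 0.0447 × 6.0139% + 0.1372 × 2.5772% = 8.2127%.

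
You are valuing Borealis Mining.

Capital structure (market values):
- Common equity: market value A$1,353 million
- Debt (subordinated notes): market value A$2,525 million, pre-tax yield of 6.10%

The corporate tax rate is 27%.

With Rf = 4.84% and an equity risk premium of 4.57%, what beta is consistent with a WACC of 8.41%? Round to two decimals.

2.40

Total capital V = 1353 + 2525 = 3878.
Equity weight = 1353/3878 = 0.3489.
Subordinated notes weight = 2525/3878 = 0.6511.
Debt contribution = 0.6511 × 6.1% × (1 − 27%) = 2.8994%.
Required equity contribution = 8.41% − 2.8994% = 5.5106%  ⇒  Re = 15.7946%.
CAPM: 15.7946% = 4.84% + β × 4.57%  ⇒  β = 2.3971.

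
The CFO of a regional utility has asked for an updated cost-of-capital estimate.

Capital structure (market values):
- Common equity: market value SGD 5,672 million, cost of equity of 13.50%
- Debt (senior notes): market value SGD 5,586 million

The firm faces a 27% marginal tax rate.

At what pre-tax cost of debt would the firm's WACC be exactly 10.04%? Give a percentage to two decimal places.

Total capital V = 5672 + 5586 = 11258.
Equity weight = 5672/11258 = 0.5038.
Senior notes weight = 5586/11258 = 0.4962.
Equity contribution = 0.5038 × 13.5% = 6.8016%.
Remaining for debt = 10.04% − 6.8016% = 3.2384%.
Rd × (1 − 27%) × 0.4962 = 3.2384%  ⇒  Rd = 8.9407%.

8.94%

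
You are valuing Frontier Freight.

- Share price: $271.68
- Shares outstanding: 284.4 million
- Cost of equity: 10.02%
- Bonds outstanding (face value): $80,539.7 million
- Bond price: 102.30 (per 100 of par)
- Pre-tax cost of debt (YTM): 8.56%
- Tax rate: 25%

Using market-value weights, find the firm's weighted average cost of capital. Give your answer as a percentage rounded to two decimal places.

8.16%

Market value of equity E = 271.68 × 284.4m = 77265.792m. Market value of debt D = 80539.7m × 102.3/100 = 82392.1131m.
Total capital V = 77265.792 + 82392.1131 = 159657.9051.
Equity: weight = 77265.792/159657.9051 = 0.4839; cost = 10.02%.
Bonds outstanding: weight = 82392.1131/159657.9051 = 0.5161; after-tax cost = 8.56% × (1 − 25%) = 6.4200%.
WACC = 0.4839 × 10.0200% + 0.5161 × 6.4200% = 8.1622%.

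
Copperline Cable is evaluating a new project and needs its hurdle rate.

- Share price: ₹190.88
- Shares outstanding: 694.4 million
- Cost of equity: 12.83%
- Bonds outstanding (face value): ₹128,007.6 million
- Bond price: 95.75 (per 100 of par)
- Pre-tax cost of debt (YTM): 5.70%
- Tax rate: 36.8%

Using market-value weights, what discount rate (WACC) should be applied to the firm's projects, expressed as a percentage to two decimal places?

8.40%

Market value of equity E = 190.88 × 694.4m = 132547.072m. Market value of debt D = 128007.6m × 95.75/100 = 122567.277m.
Total capital V = 132547.072 + 122567.277 = 255114.349.
Equity: weight = 132547.072/255114.349 = 0.5196; cost = 12.83%.
Bonds outstanding: weight = 122567.277/255114.349 = 0.4804; after-tax cost = 5.7% × (1 − 36.8%) = 3.6024%.
WACC = 0.5196 × 12.8300% + 0.4804 × 3.6024% = 8.3967%.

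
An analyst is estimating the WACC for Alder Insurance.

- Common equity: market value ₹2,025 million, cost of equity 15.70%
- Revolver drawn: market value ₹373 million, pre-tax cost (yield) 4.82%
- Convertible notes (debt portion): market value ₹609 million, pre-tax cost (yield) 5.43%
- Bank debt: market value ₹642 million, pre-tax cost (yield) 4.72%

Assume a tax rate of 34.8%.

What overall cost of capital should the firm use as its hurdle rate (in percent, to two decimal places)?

10.17%

Total capital V = 2025 + 373 + 609 + 642 = 3649.
Equity: weight = 2025/3649 = 0.5549; cost = 15.7%.
Revolver drawn: weight = 373/3649 = 0.1022; after-tax cost = 4.82% × (1 − 34.8%) = 3.1426%.
Convertible notes (debt portion): weight = 609/3649 = 0.1669; after-tax cost = 5.43% × (1 − 34.8%) = 3.5404%.
Bank debt: weight = 642/3649 = 0.1759; after-tax cost = 4.72% × (1 − 34.8%) = 3.0774%.
WACC = 0.5549 × 15.7000% + 0.1022 × 3.1426% + 0.1669 × 3.5404% + 0.1759 × 3.0774% = 10.1662%.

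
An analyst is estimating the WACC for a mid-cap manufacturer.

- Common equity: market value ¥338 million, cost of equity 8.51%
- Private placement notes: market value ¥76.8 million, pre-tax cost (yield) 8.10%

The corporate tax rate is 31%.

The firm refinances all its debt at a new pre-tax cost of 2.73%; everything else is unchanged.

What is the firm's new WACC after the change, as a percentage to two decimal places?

7.28%

After the change:
Total capital V = 338 + 76.8 = 414.8.
Equity: weight = 338/414.8 = 0.8149; cost = 8.51%.
Private placement notes: weight = 76.8/414.8 = 0.1851; after-tax cost = 2.73% × (1 − 31%) = 1.8837%.
WACC = 0.8149 × 8.5100% + 0.1851 × 1.8837% = 7.2831%.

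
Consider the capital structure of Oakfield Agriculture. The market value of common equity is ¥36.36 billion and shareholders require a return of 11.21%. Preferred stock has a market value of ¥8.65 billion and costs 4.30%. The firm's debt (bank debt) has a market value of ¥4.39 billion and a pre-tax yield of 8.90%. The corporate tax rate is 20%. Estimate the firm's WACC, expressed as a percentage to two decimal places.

Total capital V = 36.36 + 8.65 + 4.39 = 49.4.
Equity: weight = 36.36/49.4 = 0.7360; cost = 11.21%.
Preferred: weight = 8.65/49.4 = 0.1751; cost = 4.3%.
Bank debt: weight = 4.39/49.4 = 0.0889; after-tax cost = 8.9% × (1 − 20%) = 7.1200%.
WACC = 0.7360 × 11.2100% + 0.1751 × 4.3000% + 0.0889 × 7.1200% = 9.6366%.

9.64%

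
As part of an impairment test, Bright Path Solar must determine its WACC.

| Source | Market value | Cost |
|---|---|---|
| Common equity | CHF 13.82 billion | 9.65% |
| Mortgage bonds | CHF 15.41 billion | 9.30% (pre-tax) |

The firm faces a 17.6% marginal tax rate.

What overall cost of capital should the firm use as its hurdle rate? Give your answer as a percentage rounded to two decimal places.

8.60%

Total capital V = 13.82 + 15.41 = 29.23.
Equity: weight = 13.82/29.23 = 0.4728; cost = 9.65%.
Mortgage bonds: weight = 15.41/29.23 = 0.5272; after-tax cost = 9.3% × (1 − 17.6%) = 7.6632%.
WACC = 0.4728 × 9.6500% + 0.5272 × 7.6632% = 8.6026%.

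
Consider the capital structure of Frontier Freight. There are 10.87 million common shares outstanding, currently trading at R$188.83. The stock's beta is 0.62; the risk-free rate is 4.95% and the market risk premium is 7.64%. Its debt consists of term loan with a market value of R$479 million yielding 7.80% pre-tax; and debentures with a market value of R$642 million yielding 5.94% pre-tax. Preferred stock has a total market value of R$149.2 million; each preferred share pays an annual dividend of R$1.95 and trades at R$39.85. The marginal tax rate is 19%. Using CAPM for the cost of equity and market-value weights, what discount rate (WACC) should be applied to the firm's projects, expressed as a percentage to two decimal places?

Cost of equity via CAPM: Re = 4.95% + 0.62 × 7.64% = 9.6868%.
Cost of preferred: Rp = 1.95 / 39.85 = 4.8934%.
Market value of equity E = 188.83 × 10.87m = 2052.5821m.
Total capital V = 2052.5821 + 149.2 + 479 + 642 = 3322.7821.
Equity: weight = 2052.5821/3322.7821 = 0.6177; cost = 9.6868%.
Preferred: weight = 149.2/3322.7821 = 0.0449; cost = 4.8934%.
Term loan: weight = 479/3322.7821 = 0.1442; after-tax cost = 7.8% × (1 − 19%) = 6.3180%.
Debentures: weight = 642/3322.7821 = 0.1932; after-tax cost = 5.94% × (1 − 19%) = 4.8114%.
WACC = 0.6177 × 9.6868% + 0.0449 × 4.8934% + 0.1442 × 6.3180% + 0.1932 × 4.8114% = 8.0439%.

8.04%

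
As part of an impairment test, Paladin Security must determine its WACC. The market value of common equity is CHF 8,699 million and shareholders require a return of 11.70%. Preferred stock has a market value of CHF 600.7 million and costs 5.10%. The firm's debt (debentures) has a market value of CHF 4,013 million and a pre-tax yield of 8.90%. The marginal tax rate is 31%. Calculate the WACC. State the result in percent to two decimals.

9.73%

Total capital V = 8699 + 600.7 + 4013 = 13312.7.
Equity: weight = 8699/13312.7 = 0.6534; cost = 11.7%.
Preferred: weight = 600.7/13312.7 = 0.0451; cost = 5.1%.
Debentures: weight = 4013/13312.7 = 0.3014; after-tax cost = 8.9% × (1 − 31%) = 6.1410%.
WACC = 0.6534 × 11.7000% + 0.0451 × 5.1000% + 0.3014 × 6.1410% = 9.7265%.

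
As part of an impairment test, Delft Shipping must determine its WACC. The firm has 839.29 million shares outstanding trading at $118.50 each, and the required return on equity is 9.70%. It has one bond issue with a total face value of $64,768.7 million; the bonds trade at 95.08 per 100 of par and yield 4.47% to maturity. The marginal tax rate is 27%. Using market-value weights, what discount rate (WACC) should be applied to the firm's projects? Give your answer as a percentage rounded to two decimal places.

Market value of equity E = 118.5 × 839.29m = 99455.865m. Market value of debt D = 64768.7m × 95.08/100 = 61582.07996m.
Total capital V = 99455.865 + 61582.07996 = 161037.94496.
Equity: weight = 99455.865/161037.94496 = 0.6176; cost = 9.7%.
Bonds outstanding: weight = 61582.07996/161037.94496 = 0.3824; after-tax cost = 4.47% × (1 − 27%) = 3.2631%.
WACC = 0.6176 × 9.7000% + 0.3824 × 3.2631% = 7.2385%.

7.24%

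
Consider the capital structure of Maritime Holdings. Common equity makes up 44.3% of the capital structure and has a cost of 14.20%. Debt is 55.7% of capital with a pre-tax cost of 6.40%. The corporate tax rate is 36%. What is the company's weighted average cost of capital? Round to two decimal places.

8.57%

After-tax cost of debt = 6.4% × (1 − 36%) = 4.0960%.
WACC = 0.443 × 14.2000% + 0.557 × 4.0960% = 8.5721%.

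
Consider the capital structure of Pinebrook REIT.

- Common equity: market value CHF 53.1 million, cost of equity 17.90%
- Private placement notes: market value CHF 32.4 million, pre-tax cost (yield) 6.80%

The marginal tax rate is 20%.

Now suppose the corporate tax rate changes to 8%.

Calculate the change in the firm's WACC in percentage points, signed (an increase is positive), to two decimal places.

Current WACC:
Total capital V = 53.1 + 32.4 = 85.5.
Equity: weight = 53.1/85.5 = 0.6211; cost = 17.9%.
Private placement notes: weight = 32.4/85.5 = 0.3789; after-tax cost = 6.8% × (1 − 20%) = 5.4400%.
WACC = 0.6211 × 17.9000% + 0.3789 × 5.4400% = 13.1783%.
After the change:
Total capital V = 53.1 + 32.4 = 85.5.
Equity: weight = 53.1/85.5 = 0.6211; cost = 17.9%.
Private placement notes: weight = 32.4/85.5 = 0.3789; after-tax cost = 6.8% × (1 − 8%) = 6.2560%.
WACC = 0.6211 × 17.9000% + 0.3789 × 6.2560% = 13.4875%.
Change in WACC = 13.4875% − 13.1783% = 0.3092 pp.

+0.31 pp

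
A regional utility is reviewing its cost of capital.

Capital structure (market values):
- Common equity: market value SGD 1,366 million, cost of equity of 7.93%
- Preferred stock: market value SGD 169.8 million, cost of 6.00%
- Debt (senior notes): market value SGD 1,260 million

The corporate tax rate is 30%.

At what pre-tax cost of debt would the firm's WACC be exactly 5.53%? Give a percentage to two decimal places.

4.09%

Total capital V = 1366 + 169.8 + 1260 = 2795.8.
Equity weight = 1366/2795.8 = 0.4886.
Preferred weight = 169.8/2795.8 = 0.0607.
Senior notes weight = 1260/2795.8 = 0.4507.
Equity contribution = 0.4886 × 7.93% = 3.8745%.
Preferred contribution = 0.0607 × 6% = 0.3644%.
Remaining for debt = 5.53% − 4.2389% = 1.2911%.
Rd × (1 − 30%) × 0.4507 = 1.2911%  ⇒  Rd = 4.0925%.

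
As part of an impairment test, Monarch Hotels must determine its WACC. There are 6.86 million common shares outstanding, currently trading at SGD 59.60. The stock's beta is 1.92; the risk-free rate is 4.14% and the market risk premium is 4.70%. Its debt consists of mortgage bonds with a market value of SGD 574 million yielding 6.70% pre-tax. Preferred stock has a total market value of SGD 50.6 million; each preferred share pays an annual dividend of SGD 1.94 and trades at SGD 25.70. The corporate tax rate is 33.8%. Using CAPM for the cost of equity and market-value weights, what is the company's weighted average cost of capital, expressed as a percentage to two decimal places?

Cost of equity via CAPM: Re = 4.14% + 1.92 × 4.7% = 13.1640%.
Cost of preferred: Rp = 1.94 / 25.7 = 7.5486%.
Market value of equity E = 59.6 × 6.86m = 408.856m.
Total capital V = 408.856 + 50.6 + 574 = 1033.456.
Equity: weight = 408.856/1033.456 = 0.3956; cost = 13.164%.
Preferred: weight = 50.6/1033.456 = 0.0490; cost = 7.5486%.
Mortgage bonds: weight = 574/1033.456 = 0.5554; after-tax cost = 6.7% × (1 − 33.8%) = 4.4354%.
WACC = 0.3956 × 13.1640% + 0.0490 × 7.5486% + 0.5554 × 4.4354% = 8.0410%.

8.04%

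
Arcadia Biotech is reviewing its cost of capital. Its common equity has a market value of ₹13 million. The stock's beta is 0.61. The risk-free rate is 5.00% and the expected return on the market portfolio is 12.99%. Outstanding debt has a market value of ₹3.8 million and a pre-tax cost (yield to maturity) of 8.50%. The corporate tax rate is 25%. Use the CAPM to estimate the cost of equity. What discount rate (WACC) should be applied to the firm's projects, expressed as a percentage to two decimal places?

9.08%

Market risk premium = 12.99% − 5.0% = 7.99%.
Cost of equity via CAPM: Re = 5.0% + 0.61 × 7.99% = 9.8739%.
Total capital V = 13 + 3.8 = 16.8.
Equity: weight = 13/16.8 = 0.7738; cost = 9.8739%.
Debt: weight = 3.8/16.8 = 0.2262; after-tax cost = 8.5% × (1 − 25%) = 6.3750%.
WACC = 0.7738 × 9.8739% + 0.2262 × 6.3750% = 9.0825%.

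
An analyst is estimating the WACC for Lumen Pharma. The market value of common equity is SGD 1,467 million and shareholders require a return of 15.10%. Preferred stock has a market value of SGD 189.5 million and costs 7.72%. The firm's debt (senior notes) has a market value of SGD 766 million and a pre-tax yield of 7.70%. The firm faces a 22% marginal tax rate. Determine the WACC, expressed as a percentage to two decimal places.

Total capital V = 1467 + 189.5 + 766 = 2422.5.
Equity: weight = 1467/2422.5 = 0.6056; cost = 15.1%.
Preferred: weight = 189.5/2422.5 = 0.0782; cost = 7.72%.
Senior notes: weight = 766/2422.5 = 0.3162; after-tax cost = 7.7% × (1 − 22%) = 6.0060%.
WACC = 0.6056 × 15.1000% + 0.0782 × 7.7200% + 0.3162 × 6.0060% = 11.6472%.

11.65%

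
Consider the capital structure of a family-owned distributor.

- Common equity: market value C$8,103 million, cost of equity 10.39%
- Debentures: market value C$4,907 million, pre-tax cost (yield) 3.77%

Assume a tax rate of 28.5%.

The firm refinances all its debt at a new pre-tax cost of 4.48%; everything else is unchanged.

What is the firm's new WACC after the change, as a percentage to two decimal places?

After the change:
Total capital V = 8103 + 4907 = 13010.
Equity: weight = 8103/13010 = 0.6228; cost = 10.39%.
Debentures: weight = 4907/13010 = 0.3772; after-tax cost = 4.48% × (1 − 28.5%) = 3.2032%.
WACC = 0.6228 × 10.3900% + 0.3772 × 3.2032% = 7.6793%.

7.68%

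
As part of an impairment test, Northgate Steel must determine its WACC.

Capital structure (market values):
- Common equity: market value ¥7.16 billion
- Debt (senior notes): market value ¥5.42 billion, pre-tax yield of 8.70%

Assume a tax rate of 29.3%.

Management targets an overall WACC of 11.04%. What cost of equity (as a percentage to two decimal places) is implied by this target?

Total capital V = 7.16 + 5.42 = 12.58.
Equity weight = 7.16/12.58 = 0.5692.
Senior notes weight = 5.42/12.58 = 0.4308.
Debt contribution = 0.4308 × 8.7% × (1 − 29.3%) = 2.6501%.
Required equity contribution = 11.04% − 2.6501% = 8.3899%.
Re = 8.3899% / 0.5692 = 14.7410%.

14.74%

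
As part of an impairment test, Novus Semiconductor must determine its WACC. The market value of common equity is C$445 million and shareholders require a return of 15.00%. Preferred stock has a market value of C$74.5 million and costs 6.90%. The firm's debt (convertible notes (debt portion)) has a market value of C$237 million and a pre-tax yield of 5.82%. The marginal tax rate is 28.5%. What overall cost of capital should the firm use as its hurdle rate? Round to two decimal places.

Total capital V = 445 + 74.5 + 237 = 756.5.
Equity: weight = 445/756.5 = 0.5882; cost = 15%.
Preferred: weight = 74.5/756.5 = 0.0985; cost = 6.9%.
Convertible notes (debt portion): weight = 237/756.5 = 0.3133; after-tax cost = 5.82% × (1 − 28.5%) = 4.1613%.
WACC = 0.5882 × 15.0000% + 0.0985 × 6.9000% + 0.3133 × 4.1613% = 10.8067%.

10.81%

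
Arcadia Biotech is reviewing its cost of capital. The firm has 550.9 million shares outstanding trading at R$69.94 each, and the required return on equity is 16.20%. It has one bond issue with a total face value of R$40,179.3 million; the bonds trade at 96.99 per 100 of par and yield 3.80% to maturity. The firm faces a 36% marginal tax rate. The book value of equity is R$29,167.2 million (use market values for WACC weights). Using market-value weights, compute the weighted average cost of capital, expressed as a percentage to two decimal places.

Market value of equity E = 69.94 × 550.9m = 38529.946m. Market value of debt D = 40179.3m × 96.99/100 = 38969.90307m.
Total capital V = 38529.946 + 38969.90307 = 77499.84907.
Equity: weight = 38529.946/77499.84907 = 0.4972; cost = 16.2%.
Bonds outstanding: weight = 38969.90307/77499.84907 = 0.5028; after-tax cost = 3.8% × (1 − 36%) = 2.4320%.
WACC = 0.4972 × 16.2000% + 0.5028 × 2.4320% = 9.2769%.

9.28%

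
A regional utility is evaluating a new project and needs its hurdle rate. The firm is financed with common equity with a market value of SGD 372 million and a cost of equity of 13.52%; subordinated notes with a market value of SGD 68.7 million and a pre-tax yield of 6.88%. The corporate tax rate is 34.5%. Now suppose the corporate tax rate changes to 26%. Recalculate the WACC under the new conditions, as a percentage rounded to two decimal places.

12.21%

After the change:
Total capital V = 372 + 68.7 = 440.7.
Equity: weight = 372/440.7 = 0.8441; cost = 13.52%.
Subordinated notes: weight = 68.7/440.7 = 0.1559; after-tax cost = 6.88% × (1 − 26%) = 5.0912%.
WACC = 0.8441 × 13.5200% + 0.1559 × 5.0912% = 12.2060%.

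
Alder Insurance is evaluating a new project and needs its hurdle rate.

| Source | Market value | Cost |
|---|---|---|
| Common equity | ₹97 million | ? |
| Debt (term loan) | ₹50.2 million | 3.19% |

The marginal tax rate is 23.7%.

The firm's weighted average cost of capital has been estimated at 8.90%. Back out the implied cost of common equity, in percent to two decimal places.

Total capital V = 97 + 50.2 = 147.2.
Equity weight = 97/147.2 = 0.6590.
Term loan weight = 50.2/147.2 = 0.3410.
Debt contribution = 0.3410 × 3.19% × (1 − 23.7%) = 0.8301%.
Required equity contribution = 8.9% − 0.8301% = 8.0699%.
Re = 8.0699% / 0.6590 = 12.2463%.

12.25%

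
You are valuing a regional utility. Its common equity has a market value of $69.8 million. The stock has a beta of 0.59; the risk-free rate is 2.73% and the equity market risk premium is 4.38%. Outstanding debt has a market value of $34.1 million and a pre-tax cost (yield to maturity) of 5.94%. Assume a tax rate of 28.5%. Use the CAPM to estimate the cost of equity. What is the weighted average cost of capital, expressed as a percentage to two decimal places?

Cost of equity via CAPM: Re = 2.73% + 0.59 × 4.38% = 5.3142%.
Total capital V = 69.8 + 34.1 = 103.9.
Equity: weight = 69.8/103.9 = 0.6718; cost = 5.3142%.
Debt: weight = 34.1/103.9 = 0.3282; after-tax cost = 5.94% × (1 − 28.5%) = 4.2471%.
WACC = 0.6718 × 5.3142% + 0.3282 × 4.2471% = 4.9640%.

4.96%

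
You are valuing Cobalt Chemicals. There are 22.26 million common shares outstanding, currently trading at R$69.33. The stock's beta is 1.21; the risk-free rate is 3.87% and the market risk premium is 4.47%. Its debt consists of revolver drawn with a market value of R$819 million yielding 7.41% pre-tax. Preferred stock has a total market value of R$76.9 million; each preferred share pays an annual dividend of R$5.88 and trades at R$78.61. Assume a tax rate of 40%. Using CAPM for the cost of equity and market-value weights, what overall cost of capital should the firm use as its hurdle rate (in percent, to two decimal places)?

Cost of equity via CAPM: Re = 3.87% + 1.21 × 4.47% = 9.2787%.
Cost of preferred: Rp = 5.88 / 78.61 = 7.4800%.
Market value of equity E = 69.33 × 22.26m = 1543.2858m.
Total capital V = 1543.2858 + 76.9 + 819 = 2439.1858.
Equity: weight = 1543.2858/2439.1858 = 0.6327; cost = 9.2787%.
Preferred: weight = 76.9/2439.1858 = 0.0315; cost = 7.48%.
Revolver drawn: weight = 819/2439.1858 = 0.3358; after-tax cost = 7.41% × (1 − 40%) = 4.4460%.
WACC = 0.6327 × 9.2787% + 0.0315 × 7.4800% + 0.3358 × 4.4460% = 7.5993%.

7.60%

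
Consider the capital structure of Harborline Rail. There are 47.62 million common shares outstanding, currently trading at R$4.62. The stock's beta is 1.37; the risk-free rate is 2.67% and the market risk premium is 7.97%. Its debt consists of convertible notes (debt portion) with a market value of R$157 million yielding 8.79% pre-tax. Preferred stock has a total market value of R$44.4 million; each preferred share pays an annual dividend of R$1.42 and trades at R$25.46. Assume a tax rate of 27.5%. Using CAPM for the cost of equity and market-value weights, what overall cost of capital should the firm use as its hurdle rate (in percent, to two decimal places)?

Cost of equity via CAPM: Re = 2.67% + 1.37 × 7.97% = 13.5889%.
Cost of preferred: Rp = 1.42 / 25.46 = 5.5774%.
Market value of equity E = 4.62 × 47.62m = 220.0044m.
Total capital V = 220.0044 + 44.4 + 157 = 421.4044.
Equity: weight = 220.0044/421.4044 = 0.5221; cost = 13.5889%.
Preferred: weight = 44.4/421.4044 = 0.1054; cost = 5.5774%.
Convertible notes (debt portion): weight = 157/421.4044 = 0.3726; after-tax cost = 8.79% × (1 − 27.5%) = 6.3727%.
WACC = 0.5221 × 13.5889% + 0.1054 × 5.5774% + 0.3726 × 6.3727% = 10.0563%.

10.06%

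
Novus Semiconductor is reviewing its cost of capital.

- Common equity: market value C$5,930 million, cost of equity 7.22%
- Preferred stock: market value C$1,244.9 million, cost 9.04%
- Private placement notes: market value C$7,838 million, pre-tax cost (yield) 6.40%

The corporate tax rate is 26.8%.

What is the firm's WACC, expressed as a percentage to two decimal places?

Total capital V = 5930 + 1244.9 + 7838 = 15012.9.
Equity: weight = 5930/15012.9 = 0.3950; cost = 7.22%.
Preferred: weight = 1244.9/15012.9 = 0.0829; cost = 9.04%.
Private placement notes: weight = 7838/15012.9 = 0.5221; after-tax cost = 6.4% × (1 − 26.8%) = 4.6848%.
WACC = 0.3950 × 7.2200% + 0.0829 × 9.0400% + 0.5221 × 4.6848% = 6.0473%.

6.05%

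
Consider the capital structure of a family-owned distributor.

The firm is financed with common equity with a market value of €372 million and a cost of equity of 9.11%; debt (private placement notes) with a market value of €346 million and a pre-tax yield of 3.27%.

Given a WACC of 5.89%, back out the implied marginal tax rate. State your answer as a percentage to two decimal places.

25.75%

Total capital V = 372 + 346 = 718.
Equity weight = 372/718 = 0.5181.
Private placement notes weight = 346/718 = 0.4819.
Equity contribution = 0.5181 × 9.11% = 4.7199%.
Debt contribution must be 5.89% − 4.7199% = 1.1701%.
0.4819 × 3.27% × (1 − T) = 1.1701%  ⇒  (1 − T) = 0.7425.
T = 25.7482%.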